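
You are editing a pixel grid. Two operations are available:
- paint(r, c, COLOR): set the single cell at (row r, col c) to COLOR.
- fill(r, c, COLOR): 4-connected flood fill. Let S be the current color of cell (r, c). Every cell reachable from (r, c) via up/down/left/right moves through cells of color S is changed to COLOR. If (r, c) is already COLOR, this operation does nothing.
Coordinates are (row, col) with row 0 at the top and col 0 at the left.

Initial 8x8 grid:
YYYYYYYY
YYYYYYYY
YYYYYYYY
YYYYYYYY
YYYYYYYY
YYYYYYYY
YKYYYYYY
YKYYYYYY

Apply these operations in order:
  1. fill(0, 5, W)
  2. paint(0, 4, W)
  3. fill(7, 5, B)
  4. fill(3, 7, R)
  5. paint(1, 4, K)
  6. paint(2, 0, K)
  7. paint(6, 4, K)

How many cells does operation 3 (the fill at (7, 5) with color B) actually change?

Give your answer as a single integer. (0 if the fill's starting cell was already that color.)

Answer: 62

Derivation:
After op 1 fill(0,5,W) [62 cells changed]:
WWWWWWWW
WWWWWWWW
WWWWWWWW
WWWWWWWW
WWWWWWWW
WWWWWWWW
WKWWWWWW
WKWWWWWW
After op 2 paint(0,4,W):
WWWWWWWW
WWWWWWWW
WWWWWWWW
WWWWWWWW
WWWWWWWW
WWWWWWWW
WKWWWWWW
WKWWWWWW
After op 3 fill(7,5,B) [62 cells changed]:
BBBBBBBB
BBBBBBBB
BBBBBBBB
BBBBBBBB
BBBBBBBB
BBBBBBBB
BKBBBBBB
BKBBBBBB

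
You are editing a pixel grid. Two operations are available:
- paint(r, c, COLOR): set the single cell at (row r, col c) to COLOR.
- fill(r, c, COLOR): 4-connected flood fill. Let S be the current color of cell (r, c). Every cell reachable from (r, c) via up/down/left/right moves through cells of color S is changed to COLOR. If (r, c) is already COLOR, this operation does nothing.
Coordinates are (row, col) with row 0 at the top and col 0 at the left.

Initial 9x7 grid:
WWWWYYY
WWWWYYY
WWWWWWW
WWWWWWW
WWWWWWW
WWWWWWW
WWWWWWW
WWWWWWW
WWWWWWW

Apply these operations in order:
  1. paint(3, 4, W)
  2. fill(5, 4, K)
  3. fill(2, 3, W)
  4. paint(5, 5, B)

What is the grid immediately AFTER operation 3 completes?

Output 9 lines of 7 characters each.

After op 1 paint(3,4,W):
WWWWYYY
WWWWYYY
WWWWWWW
WWWWWWW
WWWWWWW
WWWWWWW
WWWWWWW
WWWWWWW
WWWWWWW
After op 2 fill(5,4,K) [57 cells changed]:
KKKKYYY
KKKKYYY
KKKKKKK
KKKKKKK
KKKKKKK
KKKKKKK
KKKKKKK
KKKKKKK
KKKKKKK
After op 3 fill(2,3,W) [57 cells changed]:
WWWWYYY
WWWWYYY
WWWWWWW
WWWWWWW
WWWWWWW
WWWWWWW
WWWWWWW
WWWWWWW
WWWWWWW

Answer: WWWWYYY
WWWWYYY
WWWWWWW
WWWWWWW
WWWWWWW
WWWWWWW
WWWWWWW
WWWWWWW
WWWWWWW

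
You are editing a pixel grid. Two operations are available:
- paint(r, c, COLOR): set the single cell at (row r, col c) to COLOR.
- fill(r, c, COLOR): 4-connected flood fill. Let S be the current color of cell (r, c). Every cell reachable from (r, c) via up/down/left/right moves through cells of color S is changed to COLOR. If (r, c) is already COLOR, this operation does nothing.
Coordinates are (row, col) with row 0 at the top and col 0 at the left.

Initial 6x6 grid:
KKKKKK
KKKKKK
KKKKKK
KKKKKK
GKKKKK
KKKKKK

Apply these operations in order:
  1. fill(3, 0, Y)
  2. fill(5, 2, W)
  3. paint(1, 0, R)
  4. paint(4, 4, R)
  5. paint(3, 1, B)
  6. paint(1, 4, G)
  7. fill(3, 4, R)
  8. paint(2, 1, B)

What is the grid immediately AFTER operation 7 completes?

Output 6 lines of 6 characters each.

Answer: RRRRRR
RRRRGR
RRRRRR
RBRRRR
GRRRRR
RRRRRR

Derivation:
After op 1 fill(3,0,Y) [35 cells changed]:
YYYYYY
YYYYYY
YYYYYY
YYYYYY
GYYYYY
YYYYYY
After op 2 fill(5,2,W) [35 cells changed]:
WWWWWW
WWWWWW
WWWWWW
WWWWWW
GWWWWW
WWWWWW
After op 3 paint(1,0,R):
WWWWWW
RWWWWW
WWWWWW
WWWWWW
GWWWWW
WWWWWW
After op 4 paint(4,4,R):
WWWWWW
RWWWWW
WWWWWW
WWWWWW
GWWWRW
WWWWWW
After op 5 paint(3,1,B):
WWWWWW
RWWWWW
WWWWWW
WBWWWW
GWWWRW
WWWWWW
After op 6 paint(1,4,G):
WWWWWW
RWWWGW
WWWWWW
WBWWWW
GWWWRW
WWWWWW
After op 7 fill(3,4,R) [31 cells changed]:
RRRRRR
RRRRGR
RRRRRR
RBRRRR
GRRRRR
RRRRRR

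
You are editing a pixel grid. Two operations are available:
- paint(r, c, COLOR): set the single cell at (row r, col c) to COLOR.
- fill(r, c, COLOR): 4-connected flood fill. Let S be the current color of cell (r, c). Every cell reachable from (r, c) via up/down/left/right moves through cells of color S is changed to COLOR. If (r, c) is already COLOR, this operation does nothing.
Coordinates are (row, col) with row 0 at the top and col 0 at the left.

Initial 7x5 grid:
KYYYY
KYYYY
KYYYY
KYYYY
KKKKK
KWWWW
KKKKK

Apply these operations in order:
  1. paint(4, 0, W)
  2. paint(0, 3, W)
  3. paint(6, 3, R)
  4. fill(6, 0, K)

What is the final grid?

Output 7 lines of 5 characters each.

After op 1 paint(4,0,W):
KYYYY
KYYYY
KYYYY
KYYYY
WKKKK
KWWWW
KKKKK
After op 2 paint(0,3,W):
KYYWY
KYYYY
KYYYY
KYYYY
WKKKK
KWWWW
KKKKK
After op 3 paint(6,3,R):
KYYWY
KYYYY
KYYYY
KYYYY
WKKKK
KWWWW
KKKRK
After op 4 fill(6,0,K) [0 cells changed]:
KYYWY
KYYYY
KYYYY
KYYYY
WKKKK
KWWWW
KKKRK

Answer: KYYWY
KYYYY
KYYYY
KYYYY
WKKKK
KWWWW
KKKRK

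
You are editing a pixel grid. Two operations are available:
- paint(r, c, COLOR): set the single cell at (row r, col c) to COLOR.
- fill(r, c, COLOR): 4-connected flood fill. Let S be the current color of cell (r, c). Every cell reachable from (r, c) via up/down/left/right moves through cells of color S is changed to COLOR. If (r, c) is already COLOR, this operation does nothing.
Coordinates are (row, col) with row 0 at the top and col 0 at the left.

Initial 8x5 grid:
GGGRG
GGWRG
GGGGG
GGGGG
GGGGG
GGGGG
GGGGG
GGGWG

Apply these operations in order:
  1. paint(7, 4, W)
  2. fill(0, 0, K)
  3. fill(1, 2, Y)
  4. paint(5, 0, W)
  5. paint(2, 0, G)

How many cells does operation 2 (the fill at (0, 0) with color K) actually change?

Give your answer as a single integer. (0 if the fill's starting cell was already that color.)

Answer: 35

Derivation:
After op 1 paint(7,4,W):
GGGRG
GGWRG
GGGGG
GGGGG
GGGGG
GGGGG
GGGGG
GGGWW
After op 2 fill(0,0,K) [35 cells changed]:
KKKRK
KKWRK
KKKKK
KKKKK
KKKKK
KKKKK
KKKKK
KKKWW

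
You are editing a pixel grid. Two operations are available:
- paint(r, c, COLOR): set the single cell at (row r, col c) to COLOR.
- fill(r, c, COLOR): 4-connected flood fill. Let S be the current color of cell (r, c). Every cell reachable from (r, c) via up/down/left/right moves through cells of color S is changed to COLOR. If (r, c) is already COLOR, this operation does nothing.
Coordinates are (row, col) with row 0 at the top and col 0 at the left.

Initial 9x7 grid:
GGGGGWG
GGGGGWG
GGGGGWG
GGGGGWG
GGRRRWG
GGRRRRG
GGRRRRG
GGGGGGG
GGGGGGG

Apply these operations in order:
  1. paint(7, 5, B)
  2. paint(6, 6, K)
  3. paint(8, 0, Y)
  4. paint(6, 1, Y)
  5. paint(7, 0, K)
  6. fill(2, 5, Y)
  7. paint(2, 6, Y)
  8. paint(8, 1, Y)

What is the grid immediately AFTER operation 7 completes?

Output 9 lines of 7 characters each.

After op 1 paint(7,5,B):
GGGGGWG
GGGGGWG
GGGGGWG
GGGGGWG
GGRRRWG
GGRRRRG
GGRRRRG
GGGGGBG
GGGGGGG
After op 2 paint(6,6,K):
GGGGGWG
GGGGGWG
GGGGGWG
GGGGGWG
GGRRRWG
GGRRRRG
GGRRRRK
GGGGGBG
GGGGGGG
After op 3 paint(8,0,Y):
GGGGGWG
GGGGGWG
GGGGGWG
GGGGGWG
GGRRRWG
GGRRRRG
GGRRRRK
GGGGGBG
YGGGGGG
After op 4 paint(6,1,Y):
GGGGGWG
GGGGGWG
GGGGGWG
GGGGGWG
GGRRRWG
GGRRRRG
GYRRRRK
GGGGGBG
YGGGGGG
After op 5 paint(7,0,K):
GGGGGWG
GGGGGWG
GGGGGWG
GGGGGWG
GGRRRWG
GGRRRRG
GYRRRRK
KGGGGBG
YGGGGGG
After op 6 fill(2,5,Y) [5 cells changed]:
GGGGGYG
GGGGGYG
GGGGGYG
GGGGGYG
GGRRRYG
GGRRRRG
GYRRRRK
KGGGGBG
YGGGGGG
After op 7 paint(2,6,Y):
GGGGGYG
GGGGGYG
GGGGGYY
GGGGGYG
GGRRRYG
GGRRRRG
GYRRRRK
KGGGGBG
YGGGGGG

Answer: GGGGGYG
GGGGGYG
GGGGGYY
GGGGGYG
GGRRRYG
GGRRRRG
GYRRRRK
KGGGGBG
YGGGGGG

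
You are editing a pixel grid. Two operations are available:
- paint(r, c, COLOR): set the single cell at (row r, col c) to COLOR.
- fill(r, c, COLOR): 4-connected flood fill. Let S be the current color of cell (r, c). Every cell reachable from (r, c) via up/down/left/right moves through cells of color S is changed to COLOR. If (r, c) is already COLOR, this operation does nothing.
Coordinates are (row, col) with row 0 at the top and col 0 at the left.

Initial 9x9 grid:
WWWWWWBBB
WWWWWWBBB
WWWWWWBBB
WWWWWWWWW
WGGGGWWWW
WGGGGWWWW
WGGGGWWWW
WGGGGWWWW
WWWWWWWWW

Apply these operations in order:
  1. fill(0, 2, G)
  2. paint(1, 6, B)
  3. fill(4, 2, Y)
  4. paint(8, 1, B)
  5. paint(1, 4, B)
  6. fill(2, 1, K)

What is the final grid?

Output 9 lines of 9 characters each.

Answer: KKKKKKBBB
KKKKBKBBB
KKKKKKBBB
KKKKKKKKK
KKKKKKKKK
KKKKKKKKK
KKKKKKKKK
KKKKKKKKK
KBKKKKKKK

Derivation:
After op 1 fill(0,2,G) [56 cells changed]:
GGGGGGBBB
GGGGGGBBB
GGGGGGBBB
GGGGGGGGG
GGGGGGGGG
GGGGGGGGG
GGGGGGGGG
GGGGGGGGG
GGGGGGGGG
After op 2 paint(1,6,B):
GGGGGGBBB
GGGGGGBBB
GGGGGGBBB
GGGGGGGGG
GGGGGGGGG
GGGGGGGGG
GGGGGGGGG
GGGGGGGGG
GGGGGGGGG
After op 3 fill(4,2,Y) [72 cells changed]:
YYYYYYBBB
YYYYYYBBB
YYYYYYBBB
YYYYYYYYY
YYYYYYYYY
YYYYYYYYY
YYYYYYYYY
YYYYYYYYY
YYYYYYYYY
After op 4 paint(8,1,B):
YYYYYYBBB
YYYYYYBBB
YYYYYYBBB
YYYYYYYYY
YYYYYYYYY
YYYYYYYYY
YYYYYYYYY
YYYYYYYYY
YBYYYYYYY
After op 5 paint(1,4,B):
YYYYYYBBB
YYYYBYBBB
YYYYYYBBB
YYYYYYYYY
YYYYYYYYY
YYYYYYYYY
YYYYYYYYY
YYYYYYYYY
YBYYYYYYY
After op 6 fill(2,1,K) [70 cells changed]:
KKKKKKBBB
KKKKBKBBB
KKKKKKBBB
KKKKKKKKK
KKKKKKKKK
KKKKKKKKK
KKKKKKKKK
KKKKKKKKK
KBKKKKKKK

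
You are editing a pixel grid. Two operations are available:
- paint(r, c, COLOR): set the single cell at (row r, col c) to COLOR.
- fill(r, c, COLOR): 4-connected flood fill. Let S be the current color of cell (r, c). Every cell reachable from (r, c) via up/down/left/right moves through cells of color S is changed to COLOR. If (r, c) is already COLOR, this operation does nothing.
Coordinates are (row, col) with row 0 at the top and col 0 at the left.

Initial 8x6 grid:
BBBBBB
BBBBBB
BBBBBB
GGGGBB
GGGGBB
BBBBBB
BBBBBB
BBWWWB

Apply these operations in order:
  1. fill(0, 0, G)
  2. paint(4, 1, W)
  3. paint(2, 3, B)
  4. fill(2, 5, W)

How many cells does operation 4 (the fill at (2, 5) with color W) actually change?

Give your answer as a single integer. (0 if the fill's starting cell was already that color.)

After op 1 fill(0,0,G) [37 cells changed]:
GGGGGG
GGGGGG
GGGGGG
GGGGGG
GGGGGG
GGGGGG
GGGGGG
GGWWWG
After op 2 paint(4,1,W):
GGGGGG
GGGGGG
GGGGGG
GGGGGG
GWGGGG
GGGGGG
GGGGGG
GGWWWG
After op 3 paint(2,3,B):
GGGGGG
GGGGGG
GGGBGG
GGGGGG
GWGGGG
GGGGGG
GGGGGG
GGWWWG
After op 4 fill(2,5,W) [43 cells changed]:
WWWWWW
WWWWWW
WWWBWW
WWWWWW
WWWWWW
WWWWWW
WWWWWW
WWWWWW

Answer: 43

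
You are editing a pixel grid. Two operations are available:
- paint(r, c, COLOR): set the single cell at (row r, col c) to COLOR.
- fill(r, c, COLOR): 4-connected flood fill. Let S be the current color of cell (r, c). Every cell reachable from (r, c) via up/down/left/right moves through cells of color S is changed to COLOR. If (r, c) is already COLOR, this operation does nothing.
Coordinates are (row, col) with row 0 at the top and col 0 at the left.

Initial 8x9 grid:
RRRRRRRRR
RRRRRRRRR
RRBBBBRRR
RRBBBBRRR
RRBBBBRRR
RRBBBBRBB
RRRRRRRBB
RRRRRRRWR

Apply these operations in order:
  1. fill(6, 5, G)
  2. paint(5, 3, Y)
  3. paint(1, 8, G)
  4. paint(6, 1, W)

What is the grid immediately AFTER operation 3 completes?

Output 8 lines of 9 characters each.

After op 1 fill(6,5,G) [50 cells changed]:
GGGGGGGGG
GGGGGGGGG
GGBBBBGGG
GGBBBBGGG
GGBBBBGGG
GGBBBBGBB
GGGGGGGBB
GGGGGGGWR
After op 2 paint(5,3,Y):
GGGGGGGGG
GGGGGGGGG
GGBBBBGGG
GGBBBBGGG
GGBBBBGGG
GGBYBBGBB
GGGGGGGBB
GGGGGGGWR
After op 3 paint(1,8,G):
GGGGGGGGG
GGGGGGGGG
GGBBBBGGG
GGBBBBGGG
GGBBBBGGG
GGBYBBGBB
GGGGGGGBB
GGGGGGGWR

Answer: GGGGGGGGG
GGGGGGGGG
GGBBBBGGG
GGBBBBGGG
GGBBBBGGG
GGBYBBGBB
GGGGGGGBB
GGGGGGGWR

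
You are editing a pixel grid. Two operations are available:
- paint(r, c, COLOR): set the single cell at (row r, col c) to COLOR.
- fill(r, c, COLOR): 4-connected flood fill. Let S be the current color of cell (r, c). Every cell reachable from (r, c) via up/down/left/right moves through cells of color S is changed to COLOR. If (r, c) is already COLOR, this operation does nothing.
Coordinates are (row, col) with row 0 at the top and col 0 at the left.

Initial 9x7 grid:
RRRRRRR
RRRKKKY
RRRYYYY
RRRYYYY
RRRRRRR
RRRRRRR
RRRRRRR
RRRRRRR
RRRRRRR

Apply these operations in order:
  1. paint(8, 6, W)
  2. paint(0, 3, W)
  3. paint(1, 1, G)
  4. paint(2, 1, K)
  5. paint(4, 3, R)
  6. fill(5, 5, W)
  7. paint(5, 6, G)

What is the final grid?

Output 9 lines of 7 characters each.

Answer: WWWWRRR
WGWKKKY
WKWYYYY
WWWYYYY
WWWWWWW
WWWWWWG
WWWWWWW
WWWWWWW
WWWWWWW

Derivation:
After op 1 paint(8,6,W):
RRRRRRR
RRRKKKY
RRRYYYY
RRRYYYY
RRRRRRR
RRRRRRR
RRRRRRR
RRRRRRR
RRRRRRW
After op 2 paint(0,3,W):
RRRWRRR
RRRKKKY
RRRYYYY
RRRYYYY
RRRRRRR
RRRRRRR
RRRRRRR
RRRRRRR
RRRRRRW
After op 3 paint(1,1,G):
RRRWRRR
RGRKKKY
RRRYYYY
RRRYYYY
RRRRRRR
RRRRRRR
RRRRRRR
RRRRRRR
RRRRRRW
After op 4 paint(2,1,K):
RRRWRRR
RGRKKKY
RKRYYYY
RRRYYYY
RRRRRRR
RRRRRRR
RRRRRRR
RRRRRRR
RRRRRRW
After op 5 paint(4,3,R):
RRRWRRR
RGRKKKY
RKRYYYY
RRRYYYY
RRRRRRR
RRRRRRR
RRRRRRR
RRRRRRR
RRRRRRW
After op 6 fill(5,5,W) [44 cells changed]:
WWWWRRR
WGWKKKY
WKWYYYY
WWWYYYY
WWWWWWW
WWWWWWW
WWWWWWW
WWWWWWW
WWWWWWW
After op 7 paint(5,6,G):
WWWWRRR
WGWKKKY
WKWYYYY
WWWYYYY
WWWWWWW
WWWWWWG
WWWWWWW
WWWWWWW
WWWWWWW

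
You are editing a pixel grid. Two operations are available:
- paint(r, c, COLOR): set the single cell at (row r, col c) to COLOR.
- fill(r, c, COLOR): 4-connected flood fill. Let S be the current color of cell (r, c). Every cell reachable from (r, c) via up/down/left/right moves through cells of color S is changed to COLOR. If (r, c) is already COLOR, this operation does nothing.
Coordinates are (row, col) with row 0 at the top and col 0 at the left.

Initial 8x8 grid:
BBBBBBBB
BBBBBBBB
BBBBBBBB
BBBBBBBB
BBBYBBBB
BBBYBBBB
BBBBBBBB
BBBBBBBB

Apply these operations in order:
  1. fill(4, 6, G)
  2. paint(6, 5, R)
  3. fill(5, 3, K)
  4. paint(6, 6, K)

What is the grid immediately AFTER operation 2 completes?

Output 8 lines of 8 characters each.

After op 1 fill(4,6,G) [62 cells changed]:
GGGGGGGG
GGGGGGGG
GGGGGGGG
GGGGGGGG
GGGYGGGG
GGGYGGGG
GGGGGGGG
GGGGGGGG
After op 2 paint(6,5,R):
GGGGGGGG
GGGGGGGG
GGGGGGGG
GGGGGGGG
GGGYGGGG
GGGYGGGG
GGGGGRGG
GGGGGGGG

Answer: GGGGGGGG
GGGGGGGG
GGGGGGGG
GGGGGGGG
GGGYGGGG
GGGYGGGG
GGGGGRGG
GGGGGGGG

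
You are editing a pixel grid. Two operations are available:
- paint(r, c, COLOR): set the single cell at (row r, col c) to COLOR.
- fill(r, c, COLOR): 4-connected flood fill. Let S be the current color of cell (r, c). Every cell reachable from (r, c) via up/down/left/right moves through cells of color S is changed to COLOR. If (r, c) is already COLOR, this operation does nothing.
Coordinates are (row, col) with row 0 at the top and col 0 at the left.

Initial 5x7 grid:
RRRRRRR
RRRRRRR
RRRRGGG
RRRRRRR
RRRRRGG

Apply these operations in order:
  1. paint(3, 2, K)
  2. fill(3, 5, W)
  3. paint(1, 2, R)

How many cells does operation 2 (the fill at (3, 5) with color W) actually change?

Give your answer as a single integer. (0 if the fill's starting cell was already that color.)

Answer: 29

Derivation:
After op 1 paint(3,2,K):
RRRRRRR
RRRRRRR
RRRRGGG
RRKRRRR
RRRRRGG
After op 2 fill(3,5,W) [29 cells changed]:
WWWWWWW
WWWWWWW
WWWWGGG
WWKWWWW
WWWWWGG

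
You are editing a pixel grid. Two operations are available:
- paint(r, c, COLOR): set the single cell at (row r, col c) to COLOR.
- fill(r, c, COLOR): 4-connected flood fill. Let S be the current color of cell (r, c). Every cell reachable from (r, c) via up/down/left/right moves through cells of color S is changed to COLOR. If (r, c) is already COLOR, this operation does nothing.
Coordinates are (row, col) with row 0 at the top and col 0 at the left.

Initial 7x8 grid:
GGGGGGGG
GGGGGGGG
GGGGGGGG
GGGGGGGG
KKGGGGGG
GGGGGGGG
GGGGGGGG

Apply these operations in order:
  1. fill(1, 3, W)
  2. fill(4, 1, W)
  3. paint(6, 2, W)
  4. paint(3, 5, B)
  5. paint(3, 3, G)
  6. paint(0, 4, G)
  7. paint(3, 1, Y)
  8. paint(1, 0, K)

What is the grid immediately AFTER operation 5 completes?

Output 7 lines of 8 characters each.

Answer: WWWWWWWW
WWWWWWWW
WWWWWWWW
WWWGWBWW
WWWWWWWW
WWWWWWWW
WWWWWWWW

Derivation:
After op 1 fill(1,3,W) [54 cells changed]:
WWWWWWWW
WWWWWWWW
WWWWWWWW
WWWWWWWW
KKWWWWWW
WWWWWWWW
WWWWWWWW
After op 2 fill(4,1,W) [2 cells changed]:
WWWWWWWW
WWWWWWWW
WWWWWWWW
WWWWWWWW
WWWWWWWW
WWWWWWWW
WWWWWWWW
After op 3 paint(6,2,W):
WWWWWWWW
WWWWWWWW
WWWWWWWW
WWWWWWWW
WWWWWWWW
WWWWWWWW
WWWWWWWW
After op 4 paint(3,5,B):
WWWWWWWW
WWWWWWWW
WWWWWWWW
WWWWWBWW
WWWWWWWW
WWWWWWWW
WWWWWWWW
After op 5 paint(3,3,G):
WWWWWWWW
WWWWWWWW
WWWWWWWW
WWWGWBWW
WWWWWWWW
WWWWWWWW
WWWWWWWW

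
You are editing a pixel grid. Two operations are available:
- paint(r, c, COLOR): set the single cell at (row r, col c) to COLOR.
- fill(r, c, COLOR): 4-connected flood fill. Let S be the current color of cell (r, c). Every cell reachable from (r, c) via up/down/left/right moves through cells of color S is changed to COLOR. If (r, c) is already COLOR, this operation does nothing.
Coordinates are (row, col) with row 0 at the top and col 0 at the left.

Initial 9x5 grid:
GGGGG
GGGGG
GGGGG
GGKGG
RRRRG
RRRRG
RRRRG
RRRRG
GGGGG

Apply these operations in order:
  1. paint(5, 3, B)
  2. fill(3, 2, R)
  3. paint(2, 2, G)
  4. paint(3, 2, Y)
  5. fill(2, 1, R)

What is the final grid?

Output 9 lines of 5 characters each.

After op 1 paint(5,3,B):
GGGGG
GGGGG
GGGGG
GGKGG
RRRRG
RRRBG
RRRRG
RRRRG
GGGGG
After op 2 fill(3,2,R) [1 cells changed]:
GGGGG
GGGGG
GGGGG
GGRGG
RRRRG
RRRBG
RRRRG
RRRRG
GGGGG
After op 3 paint(2,2,G):
GGGGG
GGGGG
GGGGG
GGRGG
RRRRG
RRRBG
RRRRG
RRRRG
GGGGG
After op 4 paint(3,2,Y):
GGGGG
GGGGG
GGGGG
GGYGG
RRRRG
RRRBG
RRRRG
RRRRG
GGGGG
After op 5 fill(2,1,R) [28 cells changed]:
RRRRR
RRRRR
RRRRR
RRYRR
RRRRR
RRRBR
RRRRR
RRRRR
RRRRR

Answer: RRRRR
RRRRR
RRRRR
RRYRR
RRRRR
RRRBR
RRRRR
RRRRR
RRRRR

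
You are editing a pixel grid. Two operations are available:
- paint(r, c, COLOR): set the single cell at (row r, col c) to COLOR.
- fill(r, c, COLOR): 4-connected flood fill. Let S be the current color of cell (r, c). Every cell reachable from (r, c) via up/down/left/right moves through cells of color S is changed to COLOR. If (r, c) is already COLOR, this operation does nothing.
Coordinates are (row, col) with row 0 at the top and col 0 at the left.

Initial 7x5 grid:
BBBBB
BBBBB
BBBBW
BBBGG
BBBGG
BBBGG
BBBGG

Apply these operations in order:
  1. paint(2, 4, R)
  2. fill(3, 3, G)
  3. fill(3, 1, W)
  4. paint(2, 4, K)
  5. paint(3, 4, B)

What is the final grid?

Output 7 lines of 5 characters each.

Answer: WWWWW
WWWWW
WWWWK
WWWGB
WWWGG
WWWGG
WWWGG

Derivation:
After op 1 paint(2,4,R):
BBBBB
BBBBB
BBBBR
BBBGG
BBBGG
BBBGG
BBBGG
After op 2 fill(3,3,G) [0 cells changed]:
BBBBB
BBBBB
BBBBR
BBBGG
BBBGG
BBBGG
BBBGG
After op 3 fill(3,1,W) [26 cells changed]:
WWWWW
WWWWW
WWWWR
WWWGG
WWWGG
WWWGG
WWWGG
After op 4 paint(2,4,K):
WWWWW
WWWWW
WWWWK
WWWGG
WWWGG
WWWGG
WWWGG
After op 5 paint(3,4,B):
WWWWW
WWWWW
WWWWK
WWWGB
WWWGG
WWWGG
WWWGG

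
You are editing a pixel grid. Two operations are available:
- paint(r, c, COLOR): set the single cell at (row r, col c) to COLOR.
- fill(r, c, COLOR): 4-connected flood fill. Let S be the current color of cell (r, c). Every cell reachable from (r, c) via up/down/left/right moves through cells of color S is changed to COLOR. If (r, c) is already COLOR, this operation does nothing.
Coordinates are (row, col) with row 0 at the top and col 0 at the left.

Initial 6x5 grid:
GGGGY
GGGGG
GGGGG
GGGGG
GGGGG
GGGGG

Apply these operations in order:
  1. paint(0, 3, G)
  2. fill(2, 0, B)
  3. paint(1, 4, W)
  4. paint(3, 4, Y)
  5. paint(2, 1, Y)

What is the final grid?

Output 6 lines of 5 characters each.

After op 1 paint(0,3,G):
GGGGY
GGGGG
GGGGG
GGGGG
GGGGG
GGGGG
After op 2 fill(2,0,B) [29 cells changed]:
BBBBY
BBBBB
BBBBB
BBBBB
BBBBB
BBBBB
After op 3 paint(1,4,W):
BBBBY
BBBBW
BBBBB
BBBBB
BBBBB
BBBBB
After op 4 paint(3,4,Y):
BBBBY
BBBBW
BBBBB
BBBBY
BBBBB
BBBBB
After op 5 paint(2,1,Y):
BBBBY
BBBBW
BYBBB
BBBBY
BBBBB
BBBBB

Answer: BBBBY
BBBBW
BYBBB
BBBBY
BBBBB
BBBBB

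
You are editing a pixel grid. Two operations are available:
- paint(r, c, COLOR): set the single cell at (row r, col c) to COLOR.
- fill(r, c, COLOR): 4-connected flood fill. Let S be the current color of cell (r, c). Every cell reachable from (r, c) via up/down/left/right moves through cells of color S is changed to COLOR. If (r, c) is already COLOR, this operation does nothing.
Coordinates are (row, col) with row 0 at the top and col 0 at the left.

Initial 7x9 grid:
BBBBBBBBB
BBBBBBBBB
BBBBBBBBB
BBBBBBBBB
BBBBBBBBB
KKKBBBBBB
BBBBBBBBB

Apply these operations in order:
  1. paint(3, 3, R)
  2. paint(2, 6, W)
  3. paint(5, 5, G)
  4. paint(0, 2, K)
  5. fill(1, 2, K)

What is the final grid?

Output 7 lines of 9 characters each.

Answer: KKKKKKKKK
KKKKKKKKK
KKKKKKWKK
KKKRKKKKK
KKKKKKKKK
KKKKKGKKK
KKKKKKKKK

Derivation:
After op 1 paint(3,3,R):
BBBBBBBBB
BBBBBBBBB
BBBBBBBBB
BBBRBBBBB
BBBBBBBBB
KKKBBBBBB
BBBBBBBBB
After op 2 paint(2,6,W):
BBBBBBBBB
BBBBBBBBB
BBBBBBWBB
BBBRBBBBB
BBBBBBBBB
KKKBBBBBB
BBBBBBBBB
After op 3 paint(5,5,G):
BBBBBBBBB
BBBBBBBBB
BBBBBBWBB
BBBRBBBBB
BBBBBBBBB
KKKBBGBBB
BBBBBBBBB
After op 4 paint(0,2,K):
BBKBBBBBB
BBBBBBBBB
BBBBBBWBB
BBBRBBBBB
BBBBBBBBB
KKKBBGBBB
BBBBBBBBB
After op 5 fill(1,2,K) [56 cells changed]:
KKKKKKKKK
KKKKKKKKK
KKKKKKWKK
KKKRKKKKK
KKKKKKKKK
KKKKKGKKK
KKKKKKKKK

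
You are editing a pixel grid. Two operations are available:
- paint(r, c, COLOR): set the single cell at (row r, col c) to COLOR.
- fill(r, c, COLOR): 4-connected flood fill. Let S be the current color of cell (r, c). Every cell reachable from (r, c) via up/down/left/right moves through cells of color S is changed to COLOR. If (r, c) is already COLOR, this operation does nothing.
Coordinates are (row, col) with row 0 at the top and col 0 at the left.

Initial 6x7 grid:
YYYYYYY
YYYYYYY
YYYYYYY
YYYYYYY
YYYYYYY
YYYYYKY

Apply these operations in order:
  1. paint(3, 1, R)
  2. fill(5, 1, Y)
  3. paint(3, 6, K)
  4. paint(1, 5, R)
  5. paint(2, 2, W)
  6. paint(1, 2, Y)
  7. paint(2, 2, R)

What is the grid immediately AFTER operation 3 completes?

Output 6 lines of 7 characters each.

After op 1 paint(3,1,R):
YYYYYYY
YYYYYYY
YYYYYYY
YRYYYYY
YYYYYYY
YYYYYKY
After op 2 fill(5,1,Y) [0 cells changed]:
YYYYYYY
YYYYYYY
YYYYYYY
YRYYYYY
YYYYYYY
YYYYYKY
After op 3 paint(3,6,K):
YYYYYYY
YYYYYYY
YYYYYYY
YRYYYYK
YYYYYYY
YYYYYKY

Answer: YYYYYYY
YYYYYYY
YYYYYYY
YRYYYYK
YYYYYYY
YYYYYKY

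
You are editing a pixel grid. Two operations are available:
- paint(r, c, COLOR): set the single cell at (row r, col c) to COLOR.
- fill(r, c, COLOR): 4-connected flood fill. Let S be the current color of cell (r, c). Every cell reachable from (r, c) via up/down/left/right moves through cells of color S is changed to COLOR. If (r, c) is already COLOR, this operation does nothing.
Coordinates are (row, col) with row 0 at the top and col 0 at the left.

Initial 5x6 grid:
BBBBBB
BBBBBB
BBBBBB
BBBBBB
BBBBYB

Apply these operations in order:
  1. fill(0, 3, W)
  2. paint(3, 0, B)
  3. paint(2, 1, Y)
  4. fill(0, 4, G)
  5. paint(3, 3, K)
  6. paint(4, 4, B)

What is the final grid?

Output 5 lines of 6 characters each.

Answer: GGGGGG
GGGGGG
GYGGGG
BGGKGG
GGGGBG

Derivation:
After op 1 fill(0,3,W) [29 cells changed]:
WWWWWW
WWWWWW
WWWWWW
WWWWWW
WWWWYW
After op 2 paint(3,0,B):
WWWWWW
WWWWWW
WWWWWW
BWWWWW
WWWWYW
After op 3 paint(2,1,Y):
WWWWWW
WWWWWW
WYWWWW
BWWWWW
WWWWYW
After op 4 fill(0,4,G) [27 cells changed]:
GGGGGG
GGGGGG
GYGGGG
BGGGGG
GGGGYG
After op 5 paint(3,3,K):
GGGGGG
GGGGGG
GYGGGG
BGGKGG
GGGGYG
After op 6 paint(4,4,B):
GGGGGG
GGGGGG
GYGGGG
BGGKGG
GGGGBG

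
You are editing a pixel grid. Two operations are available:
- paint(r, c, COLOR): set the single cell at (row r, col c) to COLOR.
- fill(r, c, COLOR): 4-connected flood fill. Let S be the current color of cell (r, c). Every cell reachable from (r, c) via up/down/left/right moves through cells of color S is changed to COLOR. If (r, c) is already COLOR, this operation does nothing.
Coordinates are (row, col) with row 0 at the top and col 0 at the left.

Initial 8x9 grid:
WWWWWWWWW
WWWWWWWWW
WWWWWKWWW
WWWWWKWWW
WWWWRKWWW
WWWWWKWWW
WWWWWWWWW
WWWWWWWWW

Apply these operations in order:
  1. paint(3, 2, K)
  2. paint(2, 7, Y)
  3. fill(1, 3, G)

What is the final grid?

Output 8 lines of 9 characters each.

After op 1 paint(3,2,K):
WWWWWWWWW
WWWWWWWWW
WWWWWKWWW
WWKWWKWWW
WWWWRKWWW
WWWWWKWWW
WWWWWWWWW
WWWWWWWWW
After op 2 paint(2,7,Y):
WWWWWWWWW
WWWWWWWWW
WWWWWKWYW
WWKWWKWWW
WWWWRKWWW
WWWWWKWWW
WWWWWWWWW
WWWWWWWWW
After op 3 fill(1,3,G) [65 cells changed]:
GGGGGGGGG
GGGGGGGGG
GGGGGKGYG
GGKGGKGGG
GGGGRKGGG
GGGGGKGGG
GGGGGGGGG
GGGGGGGGG

Answer: GGGGGGGGG
GGGGGGGGG
GGGGGKGYG
GGKGGKGGG
GGGGRKGGG
GGGGGKGGG
GGGGGGGGG
GGGGGGGGG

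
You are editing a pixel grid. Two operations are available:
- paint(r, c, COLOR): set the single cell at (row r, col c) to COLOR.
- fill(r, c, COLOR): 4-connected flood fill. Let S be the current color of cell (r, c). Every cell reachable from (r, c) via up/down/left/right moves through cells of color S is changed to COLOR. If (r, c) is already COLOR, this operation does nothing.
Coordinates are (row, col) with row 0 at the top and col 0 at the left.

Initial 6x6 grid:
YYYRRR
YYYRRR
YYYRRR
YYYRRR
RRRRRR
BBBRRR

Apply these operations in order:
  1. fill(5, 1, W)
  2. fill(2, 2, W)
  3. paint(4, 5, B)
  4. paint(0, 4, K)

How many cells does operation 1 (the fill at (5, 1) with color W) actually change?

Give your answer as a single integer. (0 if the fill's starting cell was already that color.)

Answer: 3

Derivation:
After op 1 fill(5,1,W) [3 cells changed]:
YYYRRR
YYYRRR
YYYRRR
YYYRRR
RRRRRR
WWWRRR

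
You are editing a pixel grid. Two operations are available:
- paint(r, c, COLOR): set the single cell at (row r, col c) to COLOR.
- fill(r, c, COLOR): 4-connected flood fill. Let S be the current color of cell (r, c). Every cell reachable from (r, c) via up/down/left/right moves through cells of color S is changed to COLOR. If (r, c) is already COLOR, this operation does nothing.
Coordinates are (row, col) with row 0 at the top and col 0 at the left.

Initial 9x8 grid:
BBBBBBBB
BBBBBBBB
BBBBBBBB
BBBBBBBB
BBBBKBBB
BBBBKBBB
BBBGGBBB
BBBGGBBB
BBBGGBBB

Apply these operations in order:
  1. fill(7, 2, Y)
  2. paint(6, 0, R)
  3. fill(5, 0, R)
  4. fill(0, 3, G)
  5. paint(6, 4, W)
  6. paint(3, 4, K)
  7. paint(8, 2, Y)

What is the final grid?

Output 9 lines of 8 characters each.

After op 1 fill(7,2,Y) [64 cells changed]:
YYYYYYYY
YYYYYYYY
YYYYYYYY
YYYYYYYY
YYYYKYYY
YYYYKYYY
YYYGGYYY
YYYGGYYY
YYYGGYYY
After op 2 paint(6,0,R):
YYYYYYYY
YYYYYYYY
YYYYYYYY
YYYYYYYY
YYYYKYYY
YYYYKYYY
RYYGGYYY
YYYGGYYY
YYYGGYYY
After op 3 fill(5,0,R) [63 cells changed]:
RRRRRRRR
RRRRRRRR
RRRRRRRR
RRRRRRRR
RRRRKRRR
RRRRKRRR
RRRGGRRR
RRRGGRRR
RRRGGRRR
After op 4 fill(0,3,G) [64 cells changed]:
GGGGGGGG
GGGGGGGG
GGGGGGGG
GGGGGGGG
GGGGKGGG
GGGGKGGG
GGGGGGGG
GGGGGGGG
GGGGGGGG
After op 5 paint(6,4,W):
GGGGGGGG
GGGGGGGG
GGGGGGGG
GGGGGGGG
GGGGKGGG
GGGGKGGG
GGGGWGGG
GGGGGGGG
GGGGGGGG
After op 6 paint(3,4,K):
GGGGGGGG
GGGGGGGG
GGGGGGGG
GGGGKGGG
GGGGKGGG
GGGGKGGG
GGGGWGGG
GGGGGGGG
GGGGGGGG
After op 7 paint(8,2,Y):
GGGGGGGG
GGGGGGGG
GGGGGGGG
GGGGKGGG
GGGGKGGG
GGGGKGGG
GGGGWGGG
GGGGGGGG
GGYGGGGG

Answer: GGGGGGGG
GGGGGGGG
GGGGGGGG
GGGGKGGG
GGGGKGGG
GGGGKGGG
GGGGWGGG
GGGGGGGG
GGYGGGGG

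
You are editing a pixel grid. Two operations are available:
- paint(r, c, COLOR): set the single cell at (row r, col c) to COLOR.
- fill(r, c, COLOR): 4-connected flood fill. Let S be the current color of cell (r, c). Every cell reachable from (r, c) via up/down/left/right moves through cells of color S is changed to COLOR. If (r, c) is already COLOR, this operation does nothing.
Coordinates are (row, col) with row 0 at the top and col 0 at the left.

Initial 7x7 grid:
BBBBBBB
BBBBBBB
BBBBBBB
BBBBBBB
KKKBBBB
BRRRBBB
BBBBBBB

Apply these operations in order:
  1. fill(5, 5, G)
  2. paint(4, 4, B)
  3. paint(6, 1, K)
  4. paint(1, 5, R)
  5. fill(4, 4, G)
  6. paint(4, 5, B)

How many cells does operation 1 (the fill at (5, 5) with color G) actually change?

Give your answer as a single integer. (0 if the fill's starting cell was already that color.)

After op 1 fill(5,5,G) [43 cells changed]:
GGGGGGG
GGGGGGG
GGGGGGG
GGGGGGG
KKKGGGG
GRRRGGG
GGGGGGG

Answer: 43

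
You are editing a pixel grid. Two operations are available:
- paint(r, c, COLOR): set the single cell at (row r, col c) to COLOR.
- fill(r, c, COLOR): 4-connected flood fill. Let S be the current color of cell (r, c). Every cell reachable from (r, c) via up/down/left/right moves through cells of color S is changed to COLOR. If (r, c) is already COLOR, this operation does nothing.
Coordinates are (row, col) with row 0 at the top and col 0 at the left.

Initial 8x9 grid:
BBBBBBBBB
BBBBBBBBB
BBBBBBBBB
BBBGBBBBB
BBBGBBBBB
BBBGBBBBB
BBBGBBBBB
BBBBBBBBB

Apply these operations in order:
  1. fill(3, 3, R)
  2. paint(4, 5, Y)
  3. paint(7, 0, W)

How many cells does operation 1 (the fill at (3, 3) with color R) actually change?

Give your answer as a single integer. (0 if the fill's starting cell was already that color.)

Answer: 4

Derivation:
After op 1 fill(3,3,R) [4 cells changed]:
BBBBBBBBB
BBBBBBBBB
BBBBBBBBB
BBBRBBBBB
BBBRBBBBB
BBBRBBBBB
BBBRBBBBB
BBBBBBBBB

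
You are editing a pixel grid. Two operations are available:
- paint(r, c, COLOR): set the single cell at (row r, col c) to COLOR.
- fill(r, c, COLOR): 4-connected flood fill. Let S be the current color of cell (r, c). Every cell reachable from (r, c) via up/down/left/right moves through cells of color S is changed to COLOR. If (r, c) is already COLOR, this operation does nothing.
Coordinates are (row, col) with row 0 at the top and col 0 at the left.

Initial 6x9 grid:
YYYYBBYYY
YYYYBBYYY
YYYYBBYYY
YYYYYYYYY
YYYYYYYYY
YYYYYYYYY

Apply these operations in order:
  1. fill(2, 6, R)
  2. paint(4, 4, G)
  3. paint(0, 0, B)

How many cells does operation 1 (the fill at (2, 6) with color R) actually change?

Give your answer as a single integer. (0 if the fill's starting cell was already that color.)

After op 1 fill(2,6,R) [48 cells changed]:
RRRRBBRRR
RRRRBBRRR
RRRRBBRRR
RRRRRRRRR
RRRRRRRRR
RRRRRRRRR

Answer: 48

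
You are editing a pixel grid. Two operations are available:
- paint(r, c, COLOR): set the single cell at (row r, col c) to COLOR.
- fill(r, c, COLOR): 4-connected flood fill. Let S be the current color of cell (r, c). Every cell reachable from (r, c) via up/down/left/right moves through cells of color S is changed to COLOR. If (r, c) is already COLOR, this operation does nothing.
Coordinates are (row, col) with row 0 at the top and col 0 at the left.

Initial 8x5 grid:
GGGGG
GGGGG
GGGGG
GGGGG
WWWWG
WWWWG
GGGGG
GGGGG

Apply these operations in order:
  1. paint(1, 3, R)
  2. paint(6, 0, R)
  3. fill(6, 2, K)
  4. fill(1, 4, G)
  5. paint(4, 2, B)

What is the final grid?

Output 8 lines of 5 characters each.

After op 1 paint(1,3,R):
GGGGG
GGGRG
GGGGG
GGGGG
WWWWG
WWWWG
GGGGG
GGGGG
After op 2 paint(6,0,R):
GGGGG
GGGRG
GGGGG
GGGGG
WWWWG
WWWWG
RGGGG
GGGGG
After op 3 fill(6,2,K) [30 cells changed]:
KKKKK
KKKRK
KKKKK
KKKKK
WWWWK
WWWWK
RKKKK
KKKKK
After op 4 fill(1,4,G) [30 cells changed]:
GGGGG
GGGRG
GGGGG
GGGGG
WWWWG
WWWWG
RGGGG
GGGGG
After op 5 paint(4,2,B):
GGGGG
GGGRG
GGGGG
GGGGG
WWBWG
WWWWG
RGGGG
GGGGG

Answer: GGGGG
GGGRG
GGGGG
GGGGG
WWBWG
WWWWG
RGGGG
GGGGG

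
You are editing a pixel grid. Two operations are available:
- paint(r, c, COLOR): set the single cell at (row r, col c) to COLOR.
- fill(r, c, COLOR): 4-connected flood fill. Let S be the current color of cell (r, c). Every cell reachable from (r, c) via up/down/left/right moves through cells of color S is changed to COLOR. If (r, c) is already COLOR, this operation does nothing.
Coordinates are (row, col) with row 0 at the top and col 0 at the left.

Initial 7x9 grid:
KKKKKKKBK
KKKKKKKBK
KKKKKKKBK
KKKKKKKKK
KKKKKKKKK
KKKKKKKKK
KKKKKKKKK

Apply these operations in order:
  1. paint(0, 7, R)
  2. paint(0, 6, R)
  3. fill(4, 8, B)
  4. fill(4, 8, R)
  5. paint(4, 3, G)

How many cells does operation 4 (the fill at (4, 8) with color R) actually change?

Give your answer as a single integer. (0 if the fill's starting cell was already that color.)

After op 1 paint(0,7,R):
KKKKKKKRK
KKKKKKKBK
KKKKKKKBK
KKKKKKKKK
KKKKKKKKK
KKKKKKKKK
KKKKKKKKK
After op 2 paint(0,6,R):
KKKKKKRRK
KKKKKKKBK
KKKKKKKBK
KKKKKKKKK
KKKKKKKKK
KKKKKKKKK
KKKKKKKKK
After op 3 fill(4,8,B) [59 cells changed]:
BBBBBBRRB
BBBBBBBBB
BBBBBBBBB
BBBBBBBBB
BBBBBBBBB
BBBBBBBBB
BBBBBBBBB
After op 4 fill(4,8,R) [61 cells changed]:
RRRRRRRRR
RRRRRRRRR
RRRRRRRRR
RRRRRRRRR
RRRRRRRRR
RRRRRRRRR
RRRRRRRRR

Answer: 61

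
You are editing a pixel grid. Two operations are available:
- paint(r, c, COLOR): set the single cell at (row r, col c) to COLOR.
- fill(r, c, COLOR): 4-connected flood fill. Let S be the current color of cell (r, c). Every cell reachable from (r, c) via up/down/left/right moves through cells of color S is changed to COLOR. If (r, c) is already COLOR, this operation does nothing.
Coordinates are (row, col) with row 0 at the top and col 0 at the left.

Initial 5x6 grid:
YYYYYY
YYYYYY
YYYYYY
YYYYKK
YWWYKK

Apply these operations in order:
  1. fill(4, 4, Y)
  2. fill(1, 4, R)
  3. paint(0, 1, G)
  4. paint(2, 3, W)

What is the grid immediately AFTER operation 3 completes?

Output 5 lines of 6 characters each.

After op 1 fill(4,4,Y) [4 cells changed]:
YYYYYY
YYYYYY
YYYYYY
YYYYYY
YWWYYY
After op 2 fill(1,4,R) [28 cells changed]:
RRRRRR
RRRRRR
RRRRRR
RRRRRR
RWWRRR
After op 3 paint(0,1,G):
RGRRRR
RRRRRR
RRRRRR
RRRRRR
RWWRRR

Answer: RGRRRR
RRRRRR
RRRRRR
RRRRRR
RWWRRR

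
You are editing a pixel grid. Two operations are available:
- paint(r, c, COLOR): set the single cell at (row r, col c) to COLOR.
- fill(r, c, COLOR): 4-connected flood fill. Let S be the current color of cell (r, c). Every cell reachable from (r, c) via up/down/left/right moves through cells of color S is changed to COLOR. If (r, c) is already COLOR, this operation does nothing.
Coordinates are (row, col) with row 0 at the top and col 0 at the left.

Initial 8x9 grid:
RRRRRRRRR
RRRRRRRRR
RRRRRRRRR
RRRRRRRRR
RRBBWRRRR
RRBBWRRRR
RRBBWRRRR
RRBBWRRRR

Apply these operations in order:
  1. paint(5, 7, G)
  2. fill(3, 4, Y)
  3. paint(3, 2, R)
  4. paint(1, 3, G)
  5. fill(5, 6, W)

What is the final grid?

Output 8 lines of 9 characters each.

Answer: WWWWWWWWW
WWWGWWWWW
WWWWWWWWW
WWRWWWWWW
WWBBWWWWW
WWBBWWWGW
WWBBWWWWW
WWBBWWWWW

Derivation:
After op 1 paint(5,7,G):
RRRRRRRRR
RRRRRRRRR
RRRRRRRRR
RRRRRRRRR
RRBBWRRRR
RRBBWRRGR
RRBBWRRRR
RRBBWRRRR
After op 2 fill(3,4,Y) [59 cells changed]:
YYYYYYYYY
YYYYYYYYY
YYYYYYYYY
YYYYYYYYY
YYBBWYYYY
YYBBWYYGY
YYBBWYYYY
YYBBWYYYY
After op 3 paint(3,2,R):
YYYYYYYYY
YYYYYYYYY
YYYYYYYYY
YYRYYYYYY
YYBBWYYYY
YYBBWYYGY
YYBBWYYYY
YYBBWYYYY
After op 4 paint(1,3,G):
YYYYYYYYY
YYYGYYYYY
YYYYYYYYY
YYRYYYYYY
YYBBWYYYY
YYBBWYYGY
YYBBWYYYY
YYBBWYYYY
After op 5 fill(5,6,W) [57 cells changed]:
WWWWWWWWW
WWWGWWWWW
WWWWWWWWW
WWRWWWWWW
WWBBWWWWW
WWBBWWWGW
WWBBWWWWW
WWBBWWWWW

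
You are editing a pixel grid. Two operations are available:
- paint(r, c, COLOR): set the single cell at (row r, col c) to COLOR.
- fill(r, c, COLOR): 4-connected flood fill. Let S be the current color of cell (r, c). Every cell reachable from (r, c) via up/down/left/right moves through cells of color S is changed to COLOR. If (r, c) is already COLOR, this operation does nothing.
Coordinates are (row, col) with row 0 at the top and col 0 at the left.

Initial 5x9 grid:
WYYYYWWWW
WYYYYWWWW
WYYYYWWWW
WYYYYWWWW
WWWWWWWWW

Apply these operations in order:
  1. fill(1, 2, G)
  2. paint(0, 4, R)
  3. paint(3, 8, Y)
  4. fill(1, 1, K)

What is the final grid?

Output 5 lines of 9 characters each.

After op 1 fill(1,2,G) [16 cells changed]:
WGGGGWWWW
WGGGGWWWW
WGGGGWWWW
WGGGGWWWW
WWWWWWWWW
After op 2 paint(0,4,R):
WGGGRWWWW
WGGGGWWWW
WGGGGWWWW
WGGGGWWWW
WWWWWWWWW
After op 3 paint(3,8,Y):
WGGGRWWWW
WGGGGWWWW
WGGGGWWWW
WGGGGWWWY
WWWWWWWWW
After op 4 fill(1,1,K) [15 cells changed]:
WKKKRWWWW
WKKKKWWWW
WKKKKWWWW
WKKKKWWWY
WWWWWWWWW

Answer: WKKKRWWWW
WKKKKWWWW
WKKKKWWWW
WKKKKWWWY
WWWWWWWWW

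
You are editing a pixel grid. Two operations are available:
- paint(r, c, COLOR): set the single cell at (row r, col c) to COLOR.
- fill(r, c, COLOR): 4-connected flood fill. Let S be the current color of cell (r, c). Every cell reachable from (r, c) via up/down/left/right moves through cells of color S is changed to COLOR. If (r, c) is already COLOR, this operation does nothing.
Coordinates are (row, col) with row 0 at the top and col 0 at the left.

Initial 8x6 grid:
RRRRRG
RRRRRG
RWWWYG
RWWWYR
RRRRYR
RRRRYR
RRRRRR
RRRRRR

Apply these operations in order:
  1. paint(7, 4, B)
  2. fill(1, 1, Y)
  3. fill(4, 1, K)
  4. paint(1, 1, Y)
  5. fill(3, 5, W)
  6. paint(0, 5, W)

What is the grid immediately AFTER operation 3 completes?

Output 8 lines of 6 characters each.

Answer: KKKKKG
KKKKKG
KWWWKG
KWWWKK
KKKKKK
KKKKKK
KKKKKK
KKKKBK

Derivation:
After op 1 paint(7,4,B):
RRRRRG
RRRRRG
RWWWYG
RWWWYR
RRRRYR
RRRRYR
RRRRRR
RRRRBR
After op 2 fill(1,1,Y) [34 cells changed]:
YYYYYG
YYYYYG
YWWWYG
YWWWYY
YYYYYY
YYYYYY
YYYYYY
YYYYBY
After op 3 fill(4,1,K) [38 cells changed]:
KKKKKG
KKKKKG
KWWWKG
KWWWKK
KKKKKK
KKKKKK
KKKKKK
KKKKBK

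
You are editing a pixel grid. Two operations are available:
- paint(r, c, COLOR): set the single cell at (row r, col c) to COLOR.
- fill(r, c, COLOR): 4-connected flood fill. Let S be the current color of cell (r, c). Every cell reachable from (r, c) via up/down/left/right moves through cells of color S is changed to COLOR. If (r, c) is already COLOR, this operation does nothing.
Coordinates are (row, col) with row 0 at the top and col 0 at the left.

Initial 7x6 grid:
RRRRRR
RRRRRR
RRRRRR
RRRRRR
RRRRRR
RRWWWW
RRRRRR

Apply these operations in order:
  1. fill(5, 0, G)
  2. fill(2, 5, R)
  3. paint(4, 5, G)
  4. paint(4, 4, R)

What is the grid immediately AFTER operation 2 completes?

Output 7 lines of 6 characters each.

Answer: RRRRRR
RRRRRR
RRRRRR
RRRRRR
RRRRRR
RRWWWW
RRRRRR

Derivation:
After op 1 fill(5,0,G) [38 cells changed]:
GGGGGG
GGGGGG
GGGGGG
GGGGGG
GGGGGG
GGWWWW
GGGGGG
After op 2 fill(2,5,R) [38 cells changed]:
RRRRRR
RRRRRR
RRRRRR
RRRRRR
RRRRRR
RRWWWW
RRRRRR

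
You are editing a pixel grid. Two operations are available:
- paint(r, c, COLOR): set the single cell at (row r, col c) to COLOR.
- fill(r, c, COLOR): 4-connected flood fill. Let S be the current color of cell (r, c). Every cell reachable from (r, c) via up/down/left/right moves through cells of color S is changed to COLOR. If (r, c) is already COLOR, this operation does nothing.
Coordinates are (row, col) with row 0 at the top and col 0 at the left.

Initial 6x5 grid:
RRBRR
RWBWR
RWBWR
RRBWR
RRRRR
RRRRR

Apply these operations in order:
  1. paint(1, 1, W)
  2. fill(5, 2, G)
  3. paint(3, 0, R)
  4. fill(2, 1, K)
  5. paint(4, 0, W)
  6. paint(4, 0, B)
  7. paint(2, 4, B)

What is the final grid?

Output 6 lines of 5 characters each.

After op 1 paint(1,1,W):
RRBRR
RWBWR
RWBWR
RRBWR
RRRRR
RRRRR
After op 2 fill(5,2,G) [21 cells changed]:
GGBGG
GWBWG
GWBWG
GGBWG
GGGGG
GGGGG
After op 3 paint(3,0,R):
GGBGG
GWBWG
GWBWG
RGBWG
GGGGG
GGGGG
After op 4 fill(2,1,K) [2 cells changed]:
GGBGG
GKBWG
GKBWG
RGBWG
GGGGG
GGGGG
After op 5 paint(4,0,W):
GGBGG
GKBWG
GKBWG
RGBWG
WGGGG
GGGGG
After op 6 paint(4,0,B):
GGBGG
GKBWG
GKBWG
RGBWG
BGGGG
GGGGG
After op 7 paint(2,4,B):
GGBGG
GKBWG
GKBWB
RGBWG
BGGGG
GGGGG

Answer: GGBGG
GKBWG
GKBWB
RGBWG
BGGGG
GGGGG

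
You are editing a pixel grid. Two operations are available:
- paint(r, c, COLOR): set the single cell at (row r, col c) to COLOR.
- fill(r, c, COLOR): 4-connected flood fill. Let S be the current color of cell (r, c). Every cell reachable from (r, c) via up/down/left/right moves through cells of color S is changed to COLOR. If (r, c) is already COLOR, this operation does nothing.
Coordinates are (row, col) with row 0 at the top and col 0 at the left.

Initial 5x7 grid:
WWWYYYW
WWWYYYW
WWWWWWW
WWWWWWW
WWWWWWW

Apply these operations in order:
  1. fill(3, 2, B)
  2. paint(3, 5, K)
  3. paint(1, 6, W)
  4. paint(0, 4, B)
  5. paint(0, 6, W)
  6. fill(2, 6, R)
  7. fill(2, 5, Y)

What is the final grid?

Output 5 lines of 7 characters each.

After op 1 fill(3,2,B) [29 cells changed]:
BBBYYYB
BBBYYYB
BBBBBBB
BBBBBBB
BBBBBBB
After op 2 paint(3,5,K):
BBBYYYB
BBBYYYB
BBBBBBB
BBBBBKB
BBBBBBB
After op 3 paint(1,6,W):
BBBYYYB
BBBYYYW
BBBBBBB
BBBBBKB
BBBBBBB
After op 4 paint(0,4,B):
BBBYBYB
BBBYYYW
BBBBBBB
BBBBBKB
BBBBBBB
After op 5 paint(0,6,W):
BBBYBYW
BBBYYYW
BBBBBBB
BBBBBKB
BBBBBBB
After op 6 fill(2,6,R) [26 cells changed]:
RRRYBYW
RRRYYYW
RRRRRRR
RRRRRKR
RRRRRRR
After op 7 fill(2,5,Y) [26 cells changed]:
YYYYBYW
YYYYYYW
YYYYYYY
YYYYYKY
YYYYYYY

Answer: YYYYBYW
YYYYYYW
YYYYYYY
YYYYYKY
YYYYYYY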